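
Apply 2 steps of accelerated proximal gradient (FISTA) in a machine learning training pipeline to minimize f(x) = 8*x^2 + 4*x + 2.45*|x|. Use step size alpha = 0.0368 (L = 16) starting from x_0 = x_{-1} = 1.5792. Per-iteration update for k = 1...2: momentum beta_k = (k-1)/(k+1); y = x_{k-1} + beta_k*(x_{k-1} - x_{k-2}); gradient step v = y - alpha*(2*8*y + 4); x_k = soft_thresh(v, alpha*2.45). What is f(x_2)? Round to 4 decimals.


FISTA on f(x) = 8*x^2 + 4*x + 2.45*|x|
L = 16, alpha = 0.0368
Iteration 1: beta = 0.0, y = 1.5792 + 0.0*(1.5792 - 1.5792) = 1.5792
  grad(y) = 29.2672, v = y - alpha*grad = 0.5022
  prox(v) = soft_thresh(0.5022, 0.0902) = 0.412
Iteration 2: beta = 0.3333, y = 0.412 + 0.3333*(0.412 - 1.5792) = 0.0229
  grad(y) = 4.3671, v = y - alpha*grad = -0.1378
  prox(v) = soft_thresh(-0.1378, 0.0902) = -0.0476
f(x_2) = 8*(-0.0476)^2 + 4*(-0.0476) + 2.45*|-0.0476| = -0.0557


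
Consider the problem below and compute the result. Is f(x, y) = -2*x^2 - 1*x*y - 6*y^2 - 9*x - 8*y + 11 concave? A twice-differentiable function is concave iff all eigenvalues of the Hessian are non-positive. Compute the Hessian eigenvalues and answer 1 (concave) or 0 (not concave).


The Hessian of f(x,y) = -2*x^2 - 1*x*y - 6*y^2 - 9*x - 8*y + 11 is:
H = [[-4, -1], [-1, -12]]
Trace = -4 - 12 = -16
Determinant = -4*-12 - (-1)^2 = 47
Discriminant = (-16)^2 - 4*47 = 68.0
Eigenvalues: lambda_1 = -12.1231, lambda_2 = -3.8769
The function is concave.

1


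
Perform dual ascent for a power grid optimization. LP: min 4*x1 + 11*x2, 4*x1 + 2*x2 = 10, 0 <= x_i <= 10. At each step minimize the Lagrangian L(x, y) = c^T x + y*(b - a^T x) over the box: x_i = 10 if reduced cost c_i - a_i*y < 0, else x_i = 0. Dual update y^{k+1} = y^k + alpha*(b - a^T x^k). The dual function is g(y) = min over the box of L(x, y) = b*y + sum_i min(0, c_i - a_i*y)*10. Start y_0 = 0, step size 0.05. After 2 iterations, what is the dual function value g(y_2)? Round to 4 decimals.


Dual ascent for LP: min 4*x1 + 11*x2, 4*x1 + 2*x2 = 10, 0 <= x_i <= 10
Step 1: y^k = 0.0, reduced costs: (4.0, 11.0)
  x^k = (0.0, 0.0), subgradient = b - a^T x = 10.0
  y^{k+1} = 0.0 + 0.05*10.0 = 0.5
Step 2: y^k = 0.5, reduced costs: (2.0, 10.0)
  x^k = (0.0, 0.0), subgradient = b - a^T x = 10.0
  y^{k+1} = 0.5 + 0.05*10.0 = 1.0
Dual objective at y_2 = 1.0: reduced costs (0.0, 9.0), box minimizer x = (0.0, 0.0)
g(y_2) = b*y + (c1 - a1*y)*x1 + (c2 - a2*y)*x2 = 10*1.0 + 0.0*0.0 + 9.0*0.0 = 10.0 + 0.0 + 0.0 = 10.0


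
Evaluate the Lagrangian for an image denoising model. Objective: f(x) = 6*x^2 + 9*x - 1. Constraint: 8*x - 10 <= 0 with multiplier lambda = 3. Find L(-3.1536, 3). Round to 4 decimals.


Step 1: Evaluate f(x).
f(-3.1536) = 6*(-3.1536)^2 + 9*(-3.1536) - 1 = 30.2888
Step 2: Evaluate g(x).
g(-3.1536) = 8*-3.1536 - 10 = -35.2288
Step 3: Compute Lagrangian.
L = 30.2888 + 3*-35.2288 = -75.3976


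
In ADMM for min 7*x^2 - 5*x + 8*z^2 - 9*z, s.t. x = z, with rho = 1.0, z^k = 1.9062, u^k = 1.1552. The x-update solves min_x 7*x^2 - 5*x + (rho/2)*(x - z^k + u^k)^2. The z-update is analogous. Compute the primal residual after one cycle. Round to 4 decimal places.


ADMM iteration with rho = 1.0, z^k = 1.9062, u^k = 1.1552
Step 1: x-update.
Minimize 7*x^2 - 5*x + (1.0/2)*(x - 1.9062 + 1.1552)^2
FOC: (2*7 + 1.0)*x = 5 + 1.0*(1.9062 - 1.1552)
x^{k+1} = 0.3834
Step 2: z-update.
Minimize 8*z^2 - 9*z + (1.0/2)*(0.3834 - z + 1.1552)^2
FOC: (2*8 + 1.0)*z = 9 + 1.0*(0.3834 + 1.1552)
z^{k+1} = 0.6199
Step 3: u-update.
u^{k+1} = 1.1552 + 0.3834 - 0.6199 = 0.9187
Step 4: Primal residual = |0.3834 - 0.6199| = 0.2365


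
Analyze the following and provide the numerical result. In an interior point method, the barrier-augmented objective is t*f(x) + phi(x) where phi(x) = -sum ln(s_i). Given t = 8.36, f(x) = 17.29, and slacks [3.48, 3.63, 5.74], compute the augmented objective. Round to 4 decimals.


Step 1: Compute log-barrier.
ln values: [1.247, 1.2892, 1.7475]
phi = -(1.247 + 1.2892 + 1.7475) = -4.2837
Step 2: Compute augmented objective.
t*f(x) = 8.36*17.29 = 144.5444
Total = 144.5444 - 4.2837 = 140.2607


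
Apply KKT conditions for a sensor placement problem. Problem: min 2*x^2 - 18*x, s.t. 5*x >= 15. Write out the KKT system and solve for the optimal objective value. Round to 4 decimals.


Step 1: Try lambda = 0 (constraint inactive).
Stationarity: 2*2*x - 18 = 0
x* = 18/(2*2) = 4.5
Check constraint: 5*4.5 = 22.5 >= 15 -- satisfied.
Step 2: Compute optimal value.
f(x*) = 2*4.5^2 - 18*4.5 = -40.5


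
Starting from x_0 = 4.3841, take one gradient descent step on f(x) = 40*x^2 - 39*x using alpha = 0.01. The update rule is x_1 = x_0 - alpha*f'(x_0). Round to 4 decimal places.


We compute the gradient at x_0 and apply the update.
f'(x) = 80*x - 39
f'(4.3841) = 80*4.3841 - 39 = 311.728
x_1 = 4.3841 - 0.01*311.728 = 1.2668


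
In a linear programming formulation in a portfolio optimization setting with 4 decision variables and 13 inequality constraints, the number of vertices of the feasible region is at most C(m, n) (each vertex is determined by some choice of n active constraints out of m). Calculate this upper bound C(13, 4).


Each vertex corresponds to some choice of n active constraints out of m, so the number of vertices is at most C(m, n) = m! / (n!(m-n)!).
m = 13, n = 4
Numerator: 13 * 12 * 11 * 10
Denominator: 4! = 24
C(13, 4) = 715


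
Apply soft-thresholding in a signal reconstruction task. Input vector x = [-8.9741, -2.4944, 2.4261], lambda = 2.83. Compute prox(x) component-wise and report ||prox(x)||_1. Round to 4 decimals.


Soft-thresholding with lambda = 2.83:
prox(-8.9741) = sign(-8.9741)*max(|-8.9741| - 2.83, 0) = -6.1441
prox(-2.4944) = sign(-2.4944)*max(|-2.4944| - 2.83, 0) = 0.0
prox(2.4261) = sign(2.4261)*max(|2.4261| - 2.83, 0) = 0.0
prox(x) = [-6.1441, 0.0, 0.0]
||prox(x)||_1 = 6.1441 + 0.0 + 0.0 = 6.1441


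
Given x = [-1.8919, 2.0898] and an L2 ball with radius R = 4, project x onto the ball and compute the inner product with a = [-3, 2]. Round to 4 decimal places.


Step 1: Compute ||x|| (intermediates to 6 decimals).
||x|| = sqrt((-1.8919)^2 + 2.0898^2) = 2.818963
Step 2: Project.
Since ||x|| <= R, proj = x (no scaling needed).
proj(x) = [-1.8919, 2.0898]
Step 3: Dot product.
a^T * proj(x) = -3*(-1.8919) + 2*2.0898 = 9.8553


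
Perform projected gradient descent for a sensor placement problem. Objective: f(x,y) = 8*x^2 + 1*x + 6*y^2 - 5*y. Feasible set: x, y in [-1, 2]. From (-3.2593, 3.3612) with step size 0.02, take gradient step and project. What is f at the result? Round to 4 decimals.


Step 1: Compute gradient at (-3.2593, 3.3612).
grad_x = 2*8*-3.2593 + 1 = -51.1488
grad_y = 2*6*3.3612 - 5 = 35.3344
Step 2: Gradient step.
x_raw = -3.2593 - 0.02*-51.1488 = -2.2363
y_raw = 3.3612 - 0.02*35.3344 = 2.6545
Step 3: Project onto [-1, 2].
x_proj = clip(-2.2363) = -1.0
y_proj = clip(2.6545) = 2.0
Step 4: Evaluate f.
f(-1.0, 2.0) = 21.0


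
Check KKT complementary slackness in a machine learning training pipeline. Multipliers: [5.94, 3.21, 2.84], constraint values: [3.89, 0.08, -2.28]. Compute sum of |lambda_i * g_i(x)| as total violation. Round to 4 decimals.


KKT complementary slackness check:
lambda_1 * g_1 = 5.94 * 3.89 = 23.1066
lambda_2 * g_2 = 3.21 * 0.08 = 0.2568
lambda_3 * g_3 = 2.84 * -2.28 = -6.4752
Total violation = 23.1066 + 0.2568 + 6.4752 = 29.8386


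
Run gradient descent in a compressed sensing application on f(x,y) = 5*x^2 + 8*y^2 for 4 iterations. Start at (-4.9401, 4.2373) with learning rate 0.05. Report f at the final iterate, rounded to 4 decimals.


Gradient descent on f(x,y) = 5*x^2 + 8*y^2.
Starting point: (-4.9401, 4.2373), alpha = 0.05
Step 1: grad_x = 2*5*-4.9401 = -49.401, grad_y = 2*8*4.2373 = 67.7968
  x_1 = -4.9401 - 0.05*-49.401 = -2.4701
  y_1 = 4.2373 - 0.05*67.7968 = 0.8475
Step 2: grad_x = 2*5*-2.4701 = -24.7005, grad_y = 2*8*0.8475 = 13.5594
  x_2 = -2.4701 - 0.05*-24.7005 = -1.235
  y_2 = 0.8475 - 0.05*13.5594 = 0.1695
Step 3: grad_x = 2*5*-1.235 = -12.3503, grad_y = 2*8*0.1695 = 2.7119
  x_3 = -1.235 - 0.05*-12.3503 = -0.6175
  y_3 = 0.1695 - 0.05*2.7119 = 0.0339
Step 4: grad_x = 2*5*-0.6175 = -6.1751, grad_y = 2*8*0.0339 = 0.5424
  x_4 = -0.6175 - 0.05*-6.1751 = -0.3088
  y_4 = 0.0339 - 0.05*0.5424 = 0.0068
f(-0.3088, 0.0068) = 5*(-0.3088)^2 + 8*0.0068^2 = 0.477


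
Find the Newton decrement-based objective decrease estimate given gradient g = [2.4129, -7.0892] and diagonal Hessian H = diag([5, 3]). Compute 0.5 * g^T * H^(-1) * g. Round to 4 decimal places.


Step 1: H is diagonal, so H^(-1) * g = [0.4826, -2.3631].
Step 2: g^T H^(-1) g = sum_i g_i^2 / H_ii
  = (2.4129)^2/5 + (-7.0892)^2/3
  = 1.1644 + 16.7523 = 17.9167
Step 3: Objective decrease = 0.5 * g^T H^(-1) g = 8.9583


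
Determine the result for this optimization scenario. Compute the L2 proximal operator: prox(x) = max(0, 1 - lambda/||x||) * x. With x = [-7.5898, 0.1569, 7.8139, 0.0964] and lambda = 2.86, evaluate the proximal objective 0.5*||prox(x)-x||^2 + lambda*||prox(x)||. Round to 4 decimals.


Step 1: Compute ||x||.
||x|| = 10.8948
Step 2: Compute scaling factor.
scale = max(0, 1 - 2.86/10.8948) = 0.7375
Step 3: prox(x) = [-5.5974, 0.1157, 5.7627, 0.0711]
||prox(x)|| = 8.0348
Step 4: Proximal objective.
0.5*||prox-x||^2 = 4.0898
lambda*||prox|| = 22.9795
Total = 27.0692


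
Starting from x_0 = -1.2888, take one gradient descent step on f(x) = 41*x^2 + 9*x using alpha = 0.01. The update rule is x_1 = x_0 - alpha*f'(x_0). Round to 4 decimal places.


We compute the gradient at x_0 and apply the update.
f'(x) = 82*x + 9
f'(-1.2888) = 82*-1.2888 + 9 = -96.6816
x_1 = -1.2888 - 0.01*-96.6816 = -0.322


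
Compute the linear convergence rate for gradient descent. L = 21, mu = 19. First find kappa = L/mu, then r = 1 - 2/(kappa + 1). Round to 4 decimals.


Step 1: Compute the condition number.
kappa = L/mu = 21/19 = 1.1053
Step 2: Compute the convergence rate.
r = 1 - 2/(kappa + 1) = 1 - 2*mu/(L + mu) = (L - mu)/(L + mu) = 2/40 = 0.05


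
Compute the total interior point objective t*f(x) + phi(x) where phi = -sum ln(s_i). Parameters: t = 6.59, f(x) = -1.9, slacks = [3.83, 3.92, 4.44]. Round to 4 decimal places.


Step 1: Compute log-barrier.
ln values: [1.3429, 1.3661, 1.4907]
phi = -(1.3429 + 1.3661 + 1.4907) = -4.1996
Step 2: Compute augmented objective.
t*f(x) = 6.59*-1.9 = -12.521
Total = -12.521 - 4.1996 = -16.7206


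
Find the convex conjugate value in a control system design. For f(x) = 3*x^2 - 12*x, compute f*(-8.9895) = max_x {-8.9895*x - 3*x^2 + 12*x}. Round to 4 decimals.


f*(y) = sup_x {y*x - a*x^2 - b*x} = sup_x {(y-b)*x - a*x^2}
FOC: (y - b) - 2a*x = 0 => x* = (y - b)/(2a)
x* = (-8.9895 + 12)/(2*3) = 0.5018
f*(-8.9895) = (y-b)^2/(4a) = (-8.9895 + 12)^2/(4*3)
= 9.0631/12 = 0.7553


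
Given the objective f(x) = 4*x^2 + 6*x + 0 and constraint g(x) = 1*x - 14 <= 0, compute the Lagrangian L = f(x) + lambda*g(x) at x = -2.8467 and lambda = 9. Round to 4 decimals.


Step 1: Evaluate f(x).
f(-2.8467) = 4*(-2.8467)^2 + 6*(-2.8467) + 0 = 15.3346
Step 2: Evaluate g(x).
g(-2.8467) = 1*-2.8467 - 14 = -16.8467
Step 3: Compute Lagrangian.
L = 15.3346 + 9*-16.8467 = -136.2857


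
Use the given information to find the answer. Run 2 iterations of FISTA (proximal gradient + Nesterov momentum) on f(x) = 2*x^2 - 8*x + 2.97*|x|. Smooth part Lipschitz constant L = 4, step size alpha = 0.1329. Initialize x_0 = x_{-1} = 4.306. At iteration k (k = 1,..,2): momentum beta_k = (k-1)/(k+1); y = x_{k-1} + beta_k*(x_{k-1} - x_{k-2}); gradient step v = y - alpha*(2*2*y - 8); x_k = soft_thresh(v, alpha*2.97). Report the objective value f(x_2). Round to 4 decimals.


FISTA on f(x) = 2*x^2 - 8*x + 2.97*|x|
L = 4, alpha = 0.1329
Iteration 1: beta = 0.0, y = 4.306 + 0.0*(4.306 - 4.306) = 4.306
  grad(y) = 9.224, v = y - alpha*grad = 3.0801
  prox(v) = soft_thresh(3.0801, 0.3947) = 2.6854
Iteration 2: beta = 0.3333, y = 2.6854 + 0.3333*(2.6854 - 4.306) = 2.1452
  grad(y) = 0.5809, v = y - alpha*grad = 2.068
  prox(v) = soft_thresh(2.068, 0.3947) = 1.6733
f(x_2) = 2*1.6733^2 - 8*1.6733 + 2.97*|1.6733| = -2.8168


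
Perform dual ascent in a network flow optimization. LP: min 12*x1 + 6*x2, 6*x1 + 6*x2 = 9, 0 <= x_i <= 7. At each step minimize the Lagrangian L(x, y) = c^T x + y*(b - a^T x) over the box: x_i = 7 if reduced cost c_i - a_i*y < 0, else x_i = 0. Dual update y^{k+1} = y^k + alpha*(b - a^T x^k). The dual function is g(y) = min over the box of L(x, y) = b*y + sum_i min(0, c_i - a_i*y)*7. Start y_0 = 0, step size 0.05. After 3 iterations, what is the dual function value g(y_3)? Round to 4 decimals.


Dual ascent for LP: min 12*x1 + 6*x2, 6*x1 + 6*x2 = 9, 0 <= x_i <= 7
Step 1: y^k = 0.0, reduced costs: (12.0, 6.0)
  x^k = (0.0, 0.0), subgradient = b - a^T x = 9.0
  y^{k+1} = 0.0 + 0.05*9.0 = 0.45
Step 2: y^k = 0.45, reduced costs: (9.3, 3.3)
  x^k = (0.0, 0.0), subgradient = b - a^T x = 9.0
  y^{k+1} = 0.45 + 0.05*9.0 = 0.9
Step 3: y^k = 0.9, reduced costs: (6.6, 0.6)
  x^k = (0.0, 0.0), subgradient = b - a^T x = 9.0
  y^{k+1} = 0.9 + 0.05*9.0 = 1.35
Dual objective at y_3 = 1.35: reduced costs (3.9, -2.1), box minimizer x = (0.0, 7.0)
g(y_3) = b*y + (c1 - a1*y)*x1 + (c2 - a2*y)*x2 = 9*1.35 + 3.9*0.0 + (-2.1)*7.0 = 12.15 + 0.0 - 14.7 = -2.55


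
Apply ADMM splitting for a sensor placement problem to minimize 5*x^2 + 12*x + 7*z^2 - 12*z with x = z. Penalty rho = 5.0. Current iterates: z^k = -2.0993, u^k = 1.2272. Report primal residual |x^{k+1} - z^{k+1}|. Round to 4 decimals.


ADMM iteration with rho = 5.0, z^k = -2.0993, u^k = 1.2272
Step 1: x-update.
Minimize 5*x^2 + 12*x + (5.0/2)*(x + 2.0993 + 1.2272)^2
FOC: (2*5 + 5.0)*x = -12 + 5.0*(-2.0993 - 1.2272)
x^{k+1} = -1.9088
Step 2: z-update.
Minimize 7*z^2 - 12*z + (5.0/2)*(-1.9088 - z + 1.2272)^2
FOC: (2*7 + 5.0)*z = 12 + 5.0*(-1.9088 + 1.2272)
z^{k+1} = 0.4522
Step 3: u-update.
u^{k+1} = 1.2272 - 1.9088 - 0.4522 = -1.1338
Step 4: Primal residual = |-1.9088 - 0.4522| = 2.361


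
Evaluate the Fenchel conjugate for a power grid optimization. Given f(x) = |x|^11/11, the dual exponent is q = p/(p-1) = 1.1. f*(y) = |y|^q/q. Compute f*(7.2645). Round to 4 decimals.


The conjugate exponent q satisfies 1/p + 1/q = 1.
p = 11, so q = 11/(11 - 1) = 1.1
|y|^q = 7.2645^1.1 = 8.8578
f*(7.2645) = 8.8578 / 1.1 = 8.0526


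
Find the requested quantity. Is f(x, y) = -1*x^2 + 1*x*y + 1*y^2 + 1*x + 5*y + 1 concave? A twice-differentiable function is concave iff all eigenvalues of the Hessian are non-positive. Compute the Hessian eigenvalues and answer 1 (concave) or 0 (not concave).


The Hessian of f(x,y) = -1*x^2 + 1*x*y + 1*y^2 + 1*x + 5*y + 1 is:
H = [[-2, 1], [1, 2]]
Trace = -2 + 2 = 0
Determinant = -2*2 - (1)^2 = -5
Discriminant = (0)^2 - 4*-5 = 20.0
Eigenvalues: lambda_1 = -2.2361, lambda_2 = 2.2361
The function is not concave.

0


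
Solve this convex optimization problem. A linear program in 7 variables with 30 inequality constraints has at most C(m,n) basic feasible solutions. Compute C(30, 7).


Each vertex corresponds to some choice of n active constraints out of m, so the number of vertices is at most C(m, n) = m! / (n!(m-n)!).
m = 30, n = 7
Numerator: 30 * 29 * 28 * 27 * 26 * 25 * 24
Denominator: 7! = 5040
C(30, 7) = 2035800


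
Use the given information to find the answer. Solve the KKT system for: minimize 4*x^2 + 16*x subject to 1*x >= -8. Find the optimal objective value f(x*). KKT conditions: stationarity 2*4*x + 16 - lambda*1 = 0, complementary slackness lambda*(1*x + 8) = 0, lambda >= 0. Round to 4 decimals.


Step 1: Try lambda = 0 (constraint inactive).
Stationarity: 2*4*x + 16 = 0
x* = -16/(2*4) = -2.0
Check constraint: 1*-2.0 = -2.0 >= -8 -- satisfied.
Step 2: Compute optimal value.
f(x*) = 4*(-2.0)^2 + 16*(-2.0) = -16.0


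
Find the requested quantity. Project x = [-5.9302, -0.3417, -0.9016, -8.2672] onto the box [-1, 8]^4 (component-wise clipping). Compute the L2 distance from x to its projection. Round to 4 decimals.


Project each component onto [-1, 8].
clip(-5.9302) = -1.0, clip(-0.3417) = -0.3417, clip(-0.9016) = -0.9016, clip(-8.2672) = -1.0
Projection = [-1.0, -0.3417, -0.9016, -1.0]
Squared diffs: [24.3069, 0.0, 0.0, 52.8122]
Distance = sqrt(77.1191) = 8.7817


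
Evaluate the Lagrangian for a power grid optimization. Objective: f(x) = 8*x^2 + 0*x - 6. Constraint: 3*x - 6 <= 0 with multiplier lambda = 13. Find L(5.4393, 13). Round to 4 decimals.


Step 1: Evaluate f(x).
f(5.4393) = 8*5.4393^2 + 0*5.4393 - 6 = 230.6879
Step 2: Evaluate g(x).
g(5.4393) = 3*5.4393 - 6 = 10.3179
Step 3: Compute Lagrangian.
L = 230.6879 + 13*10.3179 = 364.8206


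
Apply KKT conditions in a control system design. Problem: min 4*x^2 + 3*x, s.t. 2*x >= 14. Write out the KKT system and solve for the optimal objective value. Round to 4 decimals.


Step 1: Try lambda = 0 (constraint inactive).
x_unc = -3/(2*4) = -0.375
Check: 2*-0.375 = -0.75 < 14 -- violated!
Step 2: Constraint must be active: 2*x = 14
x* = 14/2 = 7.0
lambda = (2*4*7.0 + 3)/2 = 29.5
Step 3: Compute optimal value.
f(x*) = 4*7.0^2 + 3*7.0 = 217.0


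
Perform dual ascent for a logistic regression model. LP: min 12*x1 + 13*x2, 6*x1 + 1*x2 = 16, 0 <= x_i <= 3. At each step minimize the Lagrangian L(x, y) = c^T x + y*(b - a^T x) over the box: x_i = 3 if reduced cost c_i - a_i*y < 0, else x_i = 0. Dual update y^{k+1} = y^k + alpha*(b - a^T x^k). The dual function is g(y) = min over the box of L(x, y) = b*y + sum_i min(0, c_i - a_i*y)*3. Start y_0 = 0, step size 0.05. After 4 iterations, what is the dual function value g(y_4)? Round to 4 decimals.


Dual ascent for LP: min 12*x1 + 13*x2, 6*x1 + 1*x2 = 16, 0 <= x_i <= 3
Step 1: y^k = 0.0, reduced costs: (12.0, 13.0)
  x^k = (0.0, 0.0), subgradient = b - a^T x = 16.0
  y^{k+1} = 0.0 + 0.05*16.0 = 0.8
Step 2: y^k = 0.8, reduced costs: (7.2, 12.2)
  x^k = (0.0, 0.0), subgradient = b - a^T x = 16.0
  y^{k+1} = 0.8 + 0.05*16.0 = 1.6
Step 3: y^k = 1.6, reduced costs: (2.4, 11.4)
  x^k = (0.0, 0.0), subgradient = b - a^T x = 16.0
  y^{k+1} = 1.6 + 0.05*16.0 = 2.4
Step 4: y^k = 2.4, reduced costs: (-2.4, 10.6)
  x^k = (3.0, 0.0), subgradient = b - a^T x = -2.0
  y^{k+1} = 2.4 + 0.05*-2.0 = 2.3
Dual objective at y_4 = 2.3: reduced costs (-1.8, 10.7), box minimizer x = (3.0, 0.0)
g(y_4) = b*y + (c1 - a1*y)*x1 + (c2 - a2*y)*x2 = 16*2.3 + (-1.8)*3.0 + 10.7*0.0 = 36.8 - 5.4 + 0.0 = 31.4


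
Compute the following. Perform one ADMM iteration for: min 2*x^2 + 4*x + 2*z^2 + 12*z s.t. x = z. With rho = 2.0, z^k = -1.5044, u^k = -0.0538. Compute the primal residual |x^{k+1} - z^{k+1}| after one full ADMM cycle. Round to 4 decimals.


ADMM iteration with rho = 2.0, z^k = -1.5044, u^k = -0.0538
Step 1: x-update.
Minimize 2*x^2 + 4*x + (2.0/2)*(x + 1.5044 - 0.0538)^2
FOC: (2*2 + 2.0)*x = -4 + 2.0*(-1.5044 + 0.0538)
x^{k+1} = -1.1502
Step 2: z-update.
Minimize 2*z^2 + 12*z + (2.0/2)*(-1.1502 - z - 0.0538)^2
FOC: (2*2 + 2.0)*z = -12 + 2.0*(-1.1502 - 0.0538)
z^{k+1} = -2.4013
Step 3: u-update.
u^{k+1} = -0.0538 - 1.1502 + 2.4013 = 1.1973
Step 4: Primal residual = |-1.1502 + 2.4013| = 1.2511


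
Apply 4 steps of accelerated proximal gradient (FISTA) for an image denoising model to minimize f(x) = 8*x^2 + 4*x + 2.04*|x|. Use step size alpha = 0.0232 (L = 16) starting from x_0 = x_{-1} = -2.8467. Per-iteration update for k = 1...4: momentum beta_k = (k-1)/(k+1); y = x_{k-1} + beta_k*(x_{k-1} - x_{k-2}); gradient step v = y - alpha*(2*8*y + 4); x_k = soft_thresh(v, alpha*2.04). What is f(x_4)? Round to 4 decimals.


FISTA on f(x) = 8*x^2 + 4*x + 2.04*|x|
L = 16, alpha = 0.0232
Iteration 1: beta = 0.0, y = -2.8467 + 0.0*(-2.8467 + 2.8467) = -2.8467
  grad(y) = -41.5472, v = y - alpha*grad = -1.8828
  prox(v) = soft_thresh(-1.8828, 0.0473) = -1.8355
Iteration 2: beta = 0.3333, y = -1.8355 + 0.3333*(-1.8355 + 2.8467) = -1.4984
  grad(y) = -19.9744, v = y - alpha*grad = -1.035
  prox(v) = soft_thresh(-1.035, 0.0473) = -0.9877
Iteration 3: beta = 0.5, y = -0.9877 + 0.5*(-0.9877 + 1.8355) = -0.5638
  grad(y) = -5.0202, v = y - alpha*grad = -0.4473
  prox(v) = soft_thresh(-0.4473, 0.0473) = -0.4
Iteration 4: beta = 0.6, y = -0.4 + 0.6*(-0.4 + 0.9877) = -0.0473
  grad(y) = 3.2425, v = y - alpha*grad = -0.1226
  prox(v) = soft_thresh(-0.1226, 0.0473) = -0.0752
f(x_4) = 8*(-0.0752)^2 + 4*(-0.0752) + 2.04*|-0.0752| = -0.1022


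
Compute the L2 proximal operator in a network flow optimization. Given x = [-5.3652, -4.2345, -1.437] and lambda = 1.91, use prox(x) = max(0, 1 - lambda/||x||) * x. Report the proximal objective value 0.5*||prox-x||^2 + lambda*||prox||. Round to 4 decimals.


Step 1: Compute ||x||.
||x|| = 6.9844
Step 2: Compute scaling factor.
scale = max(0, 1 - 1.91/6.9844) = 0.7265
Step 3: prox(x) = [-3.898, -3.0765, -1.044]
||prox(x)|| = 5.0744
Step 4: Proximal objective.
0.5*||prox-x||^2 = 1.8241
lambda*||prox|| = 9.6921
Total = 11.5161


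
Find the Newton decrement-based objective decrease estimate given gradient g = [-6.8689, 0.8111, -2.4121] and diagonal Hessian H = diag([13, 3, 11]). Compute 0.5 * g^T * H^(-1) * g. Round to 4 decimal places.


Step 1: H is diagonal, so H^(-1) * g = [-0.5284, 0.2704, -0.2193].
Step 2: g^T H^(-1) g = sum_i g_i^2 / H_ii
  = (-6.8689)^2/13 + (0.8111)^2/3 + (-2.4121)^2/11
  = 3.6294 + 0.2193 + 0.5289 = 4.3776
Step 3: Objective decrease = 0.5 * g^T H^(-1) g = 2.1888


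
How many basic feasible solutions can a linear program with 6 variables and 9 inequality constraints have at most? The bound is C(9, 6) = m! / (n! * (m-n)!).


Each vertex corresponds to some choice of n active constraints out of m, so the number of vertices is at most C(m, n) = m! / (n!(m-n)!).
m = 9, n = 6
Numerator: 9 * 8 * 7 * 6 * 5 * 4
Denominator: 6! = 720
C(9, 6) = 84


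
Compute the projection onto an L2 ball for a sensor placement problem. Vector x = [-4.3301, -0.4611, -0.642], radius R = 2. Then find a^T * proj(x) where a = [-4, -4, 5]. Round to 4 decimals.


Step 1: Compute ||x|| (intermediates to 6 decimals).
||x|| = sqrt((-4.3301)^2 + (-0.4611)^2 + (-0.642)^2) = 4.401652
Step 2: Project.
Since ||x|| > R, scale = R/||x|| = 2/4.401652 = 0.454375, proj(x) = scale * x
proj(x) = [-1.967489, -0.209512, -0.291709]
Step 3: Dot product.
a^T * proj(x) = -4*(-1.967489) - 4*(-0.209512) + 5*(-0.291709) = 7.2495


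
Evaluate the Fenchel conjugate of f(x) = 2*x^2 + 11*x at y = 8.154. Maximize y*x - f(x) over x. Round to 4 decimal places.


f*(y) = sup_x {y*x - a*x^2 - b*x} = sup_x {(y-b)*x - a*x^2}
FOC: (y - b) - 2a*x = 0 => x* = (y - b)/(2a)
x* = (8.154 - 11)/(2*2) = -0.7115
f*(8.154) = (y-b)^2/(4a) = (8.154 - 11)^2/(4*2)
= 8.0997/8 = 1.0125


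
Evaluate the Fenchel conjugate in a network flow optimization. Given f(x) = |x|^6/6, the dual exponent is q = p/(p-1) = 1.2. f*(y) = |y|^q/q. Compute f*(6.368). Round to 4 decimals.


The conjugate exponent q satisfies 1/p + 1/q = 1.
p = 6, so q = 6/(6 - 1) = 1.2
|y|^q = 6.368^1.2 = 9.2215
f*(6.368) = 9.2215 / 1.2 = 7.6846


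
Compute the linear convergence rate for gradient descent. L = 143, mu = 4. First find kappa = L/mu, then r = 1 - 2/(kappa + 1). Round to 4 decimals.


Step 1: Compute the condition number.
kappa = L/mu = 143/4 = 35.75
Step 2: Compute the convergence rate.
r = 1 - 2/(kappa + 1) = 1 - 2*mu/(L + mu) = (L - mu)/(L + mu) = 139/147 = 0.9456


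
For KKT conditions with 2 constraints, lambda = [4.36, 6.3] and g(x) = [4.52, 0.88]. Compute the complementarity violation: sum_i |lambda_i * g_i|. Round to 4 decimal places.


KKT complementary slackness check:
lambda_1 * g_1 = 4.36 * 4.52 = 19.7072
lambda_2 * g_2 = 6.3 * 0.88 = 5.544
Total violation = 19.7072 + 5.544 = 25.2512


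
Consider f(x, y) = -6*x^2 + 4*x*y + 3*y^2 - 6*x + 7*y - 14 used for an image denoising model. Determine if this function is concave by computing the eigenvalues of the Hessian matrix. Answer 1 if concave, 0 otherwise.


The Hessian of f(x,y) = -6*x^2 + 4*x*y + 3*y^2 - 6*x + 7*y - 14 is:
H = [[-12, 4], [4, 6]]
Trace = -12 + 6 = -6
Determinant = -12*6 - (4)^2 = -88
Discriminant = (-6)^2 - 4*-88 = 388.0
Eigenvalues: lambda_1 = -12.8489, lambda_2 = 6.8489
The function is not concave.

0


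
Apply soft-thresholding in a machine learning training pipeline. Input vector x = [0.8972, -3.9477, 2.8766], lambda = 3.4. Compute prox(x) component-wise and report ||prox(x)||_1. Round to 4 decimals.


Soft-thresholding with lambda = 3.4:
prox(0.8972) = sign(0.8972)*max(|0.8972| - 3.4, 0) = 0.0
prox(-3.9477) = sign(-3.9477)*max(|-3.9477| - 3.4, 0) = -0.5477
prox(2.8766) = sign(2.8766)*max(|2.8766| - 3.4, 0) = 0.0
prox(x) = [0.0, -0.5477, 0.0]
||prox(x)||_1 = 0.0 + 0.5477 + 0.0 = 0.5477


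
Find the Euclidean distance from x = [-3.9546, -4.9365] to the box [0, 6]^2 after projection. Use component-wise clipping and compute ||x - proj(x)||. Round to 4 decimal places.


Project each component onto [0, 6].
clip(-3.9546) = 0.0, clip(-4.9365) = 0.0
Projection = [0.0, 0.0]
Squared diffs: [15.6389, 24.369]
Distance = sqrt(40.0079) = 6.3252


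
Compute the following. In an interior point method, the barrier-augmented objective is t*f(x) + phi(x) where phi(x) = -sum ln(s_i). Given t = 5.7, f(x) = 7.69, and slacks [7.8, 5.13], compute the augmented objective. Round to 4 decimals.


Step 1: Compute log-barrier.
ln values: [2.0541, 1.6351]
phi = -(2.0541 + 1.6351) = -3.6892
Step 2: Compute augmented objective.
t*f(x) = 5.7*7.69 = 43.833
Total = 43.833 - 3.6892 = 40.1438


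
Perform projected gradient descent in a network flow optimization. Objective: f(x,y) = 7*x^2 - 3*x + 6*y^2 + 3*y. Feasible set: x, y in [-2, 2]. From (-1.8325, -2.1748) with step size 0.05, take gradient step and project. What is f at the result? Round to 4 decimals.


Step 1: Compute gradient at (-1.8325, -2.1748).
grad_x = 2*7*-1.8325 - 3 = -28.655
grad_y = 2*6*-2.1748 + 3 = -23.0976
Step 2: Gradient step.
x_raw = -1.8325 - 0.05*-28.655 = -0.3998
y_raw = -2.1748 - 0.05*-23.0976 = -1.0199
Step 3: Project onto [-2, 2].
x_proj = clip(-0.3998) = -0.3998
y_proj = clip(-1.0199) = -1.0199
Step 4: Evaluate f.
f(-0.3998, -1.0199) = 5.4995


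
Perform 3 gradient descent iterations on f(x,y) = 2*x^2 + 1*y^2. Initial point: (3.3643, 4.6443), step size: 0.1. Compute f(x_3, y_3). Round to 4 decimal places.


Gradient descent on f(x,y) = 2*x^2 + 1*y^2.
Starting point: (3.3643, 4.6443), alpha = 0.1
Step 1: grad_x = 2*2*3.3643 = 13.4572, grad_y = 2*1*4.6443 = 9.2886
  x_1 = 3.3643 - 0.1*13.4572 = 2.0186
  y_1 = 4.6443 - 0.1*9.2886 = 3.7154
Step 2: grad_x = 2*2*2.0186 = 8.0743, grad_y = 2*1*3.7154 = 7.4309
  x_2 = 2.0186 - 0.1*8.0743 = 1.2111
  y_2 = 3.7154 - 0.1*7.4309 = 2.9724
Step 3: grad_x = 2*2*1.2111 = 4.8446, grad_y = 2*1*2.9724 = 5.9447
  x_3 = 1.2111 - 0.1*4.8446 = 0.7267
  y_3 = 2.9724 - 0.1*5.9447 = 2.3779
f(0.7267, 2.3779) = 2*0.7267^2 + 1*2.3779^2 = 6.7105


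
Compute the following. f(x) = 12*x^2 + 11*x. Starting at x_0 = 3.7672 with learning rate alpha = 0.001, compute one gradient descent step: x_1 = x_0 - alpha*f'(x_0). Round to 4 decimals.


We compute the gradient at x_0 and apply the update.
f'(x) = 24*x + 11
f'(3.7672) = 24*3.7672 + 11 = 101.4128
x_1 = 3.7672 - 0.001*101.4128 = 3.6658


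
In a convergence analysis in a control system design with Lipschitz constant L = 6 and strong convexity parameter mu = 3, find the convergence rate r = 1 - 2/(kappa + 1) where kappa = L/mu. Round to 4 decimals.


Step 1: Compute the condition number.
kappa = L/mu = 6/3 = 2.0
Step 2: Compute the convergence rate.
r = 1 - 2/(kappa + 1) = 1 - 2*mu/(L + mu) = (L - mu)/(L + mu) = 3/9 = 0.3333


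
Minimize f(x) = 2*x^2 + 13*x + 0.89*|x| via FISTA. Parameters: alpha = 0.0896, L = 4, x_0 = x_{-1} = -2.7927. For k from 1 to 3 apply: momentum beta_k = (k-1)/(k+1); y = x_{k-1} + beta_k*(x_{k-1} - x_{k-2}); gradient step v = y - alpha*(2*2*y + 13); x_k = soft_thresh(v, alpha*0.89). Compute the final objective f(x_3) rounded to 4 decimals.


FISTA on f(x) = 2*x^2 + 13*x + 0.89*|x|
L = 4, alpha = 0.0896
Iteration 1: beta = 0.0, y = -2.7927 + 0.0*(-2.7927 + 2.7927) = -2.7927
  grad(y) = 1.8292, v = y - alpha*grad = -2.9566
  prox(v) = soft_thresh(-2.9566, 0.0797) = -2.8769
Iteration 2: beta = 0.3333, y = -2.8769 + 0.3333*(-2.8769 + 2.7927) = -2.9049
  grad(y) = 1.3804, v = y - alpha*grad = -3.0286
  prox(v) = soft_thresh(-3.0286, 0.0797) = -2.9488
Iteration 3: beta = 0.5, y = -2.9488 + 0.5*(-2.9488 + 2.8769) = -2.9848
  grad(y) = 1.0607, v = y - alpha*grad = -3.0799
  prox(v) = soft_thresh(-3.0799, 0.0797) = -3.0001
f(x_3) = 2*(-3.0001)^2 + 13*(-3.0001) + 0.89*|-3.0001| = -18.33


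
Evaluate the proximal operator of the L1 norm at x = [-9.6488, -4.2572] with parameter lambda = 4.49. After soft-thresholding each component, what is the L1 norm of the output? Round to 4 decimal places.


Soft-thresholding with lambda = 4.49:
prox(-9.6488) = sign(-9.6488)*max(|-9.6488| - 4.49, 0) = -5.1588
prox(-4.2572) = sign(-4.2572)*max(|-4.2572| - 4.49, 0) = 0.0
prox(x) = [-5.1588, 0.0]
||prox(x)||_1 = 5.1588 + 0.0 = 5.1588


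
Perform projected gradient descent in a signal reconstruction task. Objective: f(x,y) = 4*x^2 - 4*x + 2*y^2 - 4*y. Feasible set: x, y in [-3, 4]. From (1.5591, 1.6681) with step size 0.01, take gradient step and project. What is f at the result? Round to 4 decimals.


Step 1: Compute gradient at (1.5591, 1.6681).
grad_x = 2*4*1.5591 - 4 = 8.4728
grad_y = 2*2*1.6681 - 4 = 2.6724
Step 2: Gradient step.
x_raw = 1.5591 - 0.01*8.4728 = 1.4744
y_raw = 1.6681 - 0.01*2.6724 = 1.6414
Step 3: Project onto [-3, 4].
x_proj = clip(1.4744) = 1.4744
y_proj = clip(1.6414) = 1.6414
Step 4: Evaluate f.
f(1.4744, 1.6414) = 1.6203


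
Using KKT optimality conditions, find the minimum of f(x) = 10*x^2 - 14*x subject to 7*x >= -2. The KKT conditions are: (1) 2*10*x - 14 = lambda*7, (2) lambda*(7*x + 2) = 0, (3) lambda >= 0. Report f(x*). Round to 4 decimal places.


Step 1: Try lambda = 0 (constraint inactive).
Stationarity: 2*10*x - 14 = 0
x* = 14/(2*10) = 0.7
Check constraint: 7*0.7 = 4.9 >= -2 -- satisfied.
Step 2: Compute optimal value.
f(x*) = 10*0.7^2 - 14*0.7 = -4.9


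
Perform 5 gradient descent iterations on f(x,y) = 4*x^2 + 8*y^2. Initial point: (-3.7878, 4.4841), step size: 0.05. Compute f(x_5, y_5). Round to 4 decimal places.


Gradient descent on f(x,y) = 4*x^2 + 8*y^2.
Starting point: (-3.7878, 4.4841), alpha = 0.05
Step 1: grad_x = 2*4*-3.7878 = -30.3024, grad_y = 2*8*4.4841 = 71.7456
  x_1 = -3.7878 - 0.05*-30.3024 = -2.2727
  y_1 = 4.4841 - 0.05*71.7456 = 0.8968
Step 2: grad_x = 2*4*-2.2727 = -18.1814, grad_y = 2*8*0.8968 = 14.3491
  x_2 = -2.2727 - 0.05*-18.1814 = -1.3636
  y_2 = 0.8968 - 0.05*14.3491 = 0.1794
Step 3: grad_x = 2*4*-1.3636 = -10.9089, grad_y = 2*8*0.1794 = 2.8698
  x_3 = -1.3636 - 0.05*-10.9089 = -0.8182
  y_3 = 0.1794 - 0.05*2.8698 = 0.0359
Step 4: grad_x = 2*4*-0.8182 = -6.5453, grad_y = 2*8*0.0359 = 0.574
  x_4 = -0.8182 - 0.05*-6.5453 = -0.4909
  y_4 = 0.0359 - 0.05*0.574 = 0.0072
Step 5: grad_x = 2*4*-0.4909 = -3.9272, grad_y = 2*8*0.0072 = 0.1148
  x_5 = -0.4909 - 0.05*-3.9272 = -0.2945
  y_5 = 0.0072 - 0.05*0.1148 = 0.0014
f(-0.2945, 0.0014) = 4*(-0.2945)^2 + 8*0.0014^2 = 0.347


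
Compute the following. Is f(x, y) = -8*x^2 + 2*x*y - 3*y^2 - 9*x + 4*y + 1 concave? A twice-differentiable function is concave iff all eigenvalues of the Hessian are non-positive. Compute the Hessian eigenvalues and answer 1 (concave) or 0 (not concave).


The Hessian of f(x,y) = -8*x^2 + 2*x*y - 3*y^2 - 9*x + 4*y + 1 is:
H = [[-16, 2], [2, -6]]
Trace = -16 - 6 = -22
Determinant = -16*-6 - (2)^2 = 92
Discriminant = (-22)^2 - 4*92 = 116.0
Eigenvalues: lambda_1 = -16.3852, lambda_2 = -5.6148
The function is concave.

1


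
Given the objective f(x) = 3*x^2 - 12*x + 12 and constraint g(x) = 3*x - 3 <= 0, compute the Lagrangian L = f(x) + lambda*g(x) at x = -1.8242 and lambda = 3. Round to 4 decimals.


Step 1: Evaluate f(x).
f(-1.8242) = 3*(-1.8242)^2 - 12*(-1.8242) + 12 = 43.8735
Step 2: Evaluate g(x).
g(-1.8242) = 3*-1.8242 - 3 = -8.4726
Step 3: Compute Lagrangian.
L = 43.8735 + 3*-8.4726 = 18.4557


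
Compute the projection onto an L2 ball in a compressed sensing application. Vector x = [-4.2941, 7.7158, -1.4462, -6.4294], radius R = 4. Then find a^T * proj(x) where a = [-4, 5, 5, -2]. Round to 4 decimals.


Step 1: Compute ||x|| (intermediates to 6 decimals).
||x|| = sqrt((-4.2941)^2 + 7.7158^2 + (-1.4462)^2 + (-6.4294)^2) = 11.018237
Step 2: Project.
Since ||x|| > R, scale = R/||x|| = 4/11.018237 = 0.363034, proj(x) = scale * x
proj(x) = [-1.558904, 2.801098, -0.52502, -2.334091]
Step 3: Dot product.
a^T * proj(x) = -4*(-1.558904) + 5*2.801098 + 5*(-0.52502) - 2*(-2.334091) = 22.2842


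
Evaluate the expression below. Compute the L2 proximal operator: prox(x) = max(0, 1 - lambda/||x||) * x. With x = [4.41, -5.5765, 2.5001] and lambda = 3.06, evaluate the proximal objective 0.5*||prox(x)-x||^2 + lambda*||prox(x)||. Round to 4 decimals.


Step 1: Compute ||x||.
||x|| = 7.5363
Step 2: Compute scaling factor.
scale = max(0, 1 - 3.06/7.5363) = 0.594
Step 3: prox(x) = [2.6194, -3.3122, 1.485]
||prox(x)|| = 4.4763
Step 4: Proximal objective.
0.5*||prox-x||^2 = 4.6818
lambda*||prox|| = 13.6975
Total = 18.3793


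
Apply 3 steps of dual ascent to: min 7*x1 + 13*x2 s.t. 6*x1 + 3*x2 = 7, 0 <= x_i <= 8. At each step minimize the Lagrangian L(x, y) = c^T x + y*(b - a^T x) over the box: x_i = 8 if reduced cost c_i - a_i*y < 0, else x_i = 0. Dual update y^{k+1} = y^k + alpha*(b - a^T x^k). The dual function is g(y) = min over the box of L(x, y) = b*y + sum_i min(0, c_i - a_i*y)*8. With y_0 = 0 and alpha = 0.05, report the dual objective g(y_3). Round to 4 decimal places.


Dual ascent for LP: min 7*x1 + 13*x2, 6*x1 + 3*x2 = 7, 0 <= x_i <= 8
Step 1: y^k = 0.0, reduced costs: (7.0, 13.0)
  x^k = (0.0, 0.0), subgradient = b - a^T x = 7.0
  y^{k+1} = 0.0 + 0.05*7.0 = 0.35
Step 2: y^k = 0.35, reduced costs: (4.9, 11.95)
  x^k = (0.0, 0.0), subgradient = b - a^T x = 7.0
  y^{k+1} = 0.35 + 0.05*7.0 = 0.7
Step 3: y^k = 0.7, reduced costs: (2.8, 10.9)
  x^k = (0.0, 0.0), subgradient = b - a^T x = 7.0
  y^{k+1} = 0.7 + 0.05*7.0 = 1.05
Dual objective at y_3 = 1.05: reduced costs (0.7, 9.85), box minimizer x = (0.0, 0.0)
g(y_3) = b*y + (c1 - a1*y)*x1 + (c2 - a2*y)*x2 = 7*1.05 + 0.7*0.0 + 9.85*0.0 = 7.35 + 0.0 + 0.0 = 7.35


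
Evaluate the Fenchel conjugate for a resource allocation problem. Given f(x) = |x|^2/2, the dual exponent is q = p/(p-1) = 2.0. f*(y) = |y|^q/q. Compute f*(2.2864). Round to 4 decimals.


The conjugate exponent q satisfies 1/p + 1/q = 1.
p = 2, so q = 2/(2 - 1) = 2.0
|y|^q = 2.2864^2.0 = 5.2276
f*(2.2864) = 5.2276 / 2.0 = 2.6138


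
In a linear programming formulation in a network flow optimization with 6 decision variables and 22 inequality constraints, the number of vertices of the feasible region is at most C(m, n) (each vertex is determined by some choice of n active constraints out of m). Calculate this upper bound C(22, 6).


Each vertex corresponds to some choice of n active constraints out of m, so the number of vertices is at most C(m, n) = m! / (n!(m-n)!).
m = 22, n = 6
Numerator: 22 * 21 * 20 * 19 * 18 * 17
Denominator: 6! = 720
C(22, 6) = 74613


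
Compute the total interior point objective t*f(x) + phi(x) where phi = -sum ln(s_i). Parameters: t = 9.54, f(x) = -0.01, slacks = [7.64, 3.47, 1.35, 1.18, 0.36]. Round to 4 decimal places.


Step 1: Compute log-barrier.
ln values: [2.0334, 1.2442, 0.3001, 0.1655, -1.0217]
phi = -(2.0334 + 1.2442 + 0.3001 + 0.1655 - 1.0217) = -2.7215
Step 2: Compute augmented objective.
t*f(x) = 9.54*-0.01 = -0.0954
Total = -0.0954 - 2.7215 = -2.8169


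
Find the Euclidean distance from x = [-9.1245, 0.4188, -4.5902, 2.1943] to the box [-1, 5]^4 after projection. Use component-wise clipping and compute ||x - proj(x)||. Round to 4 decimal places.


Project each component onto [-1, 5].
clip(-9.1245) = -1.0, clip(0.4188) = 0.4188, clip(-4.5902) = -1.0, clip(2.1943) = 2.1943
Projection = [-1.0, 0.4188, -1.0, 2.1943]
Squared diffs: [66.0075, 0.0, 12.8895, 0.0]
Distance = sqrt(78.897) = 8.8824


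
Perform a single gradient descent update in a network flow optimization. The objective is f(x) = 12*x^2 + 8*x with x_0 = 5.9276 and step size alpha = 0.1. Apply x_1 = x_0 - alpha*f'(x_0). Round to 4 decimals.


We compute the gradient at x_0 and apply the update.
f'(x) = 24*x + 8
f'(5.9276) = 24*5.9276 + 8 = 150.2624
x_1 = 5.9276 - 0.1*150.2624 = -9.0986


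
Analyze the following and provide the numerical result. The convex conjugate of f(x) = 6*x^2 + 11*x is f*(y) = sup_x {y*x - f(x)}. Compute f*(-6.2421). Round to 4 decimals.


f*(y) = sup_x {y*x - a*x^2 - b*x} = sup_x {(y-b)*x - a*x^2}
FOC: (y - b) - 2a*x = 0 => x* = (y - b)/(2a)
x* = (-6.2421 - 11)/(2*6) = -1.4368
f*(-6.2421) = (y-b)^2/(4a) = (-6.2421 - 11)^2/(4*6)
= 297.29/24 = 12.3871


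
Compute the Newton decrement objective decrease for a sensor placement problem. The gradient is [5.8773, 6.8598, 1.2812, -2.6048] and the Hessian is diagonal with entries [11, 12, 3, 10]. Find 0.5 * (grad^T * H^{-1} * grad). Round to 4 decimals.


Step 1: H is diagonal, so H^(-1) * g = [0.5343, 0.5717, 0.4271, -0.2605].
Step 2: g^T H^(-1) g = sum_i g_i^2 / H_ii
  = (5.8773)^2/11 + (6.8598)^2/12 + (1.2812)^2/3 + (-2.6048)^2/10
  = 3.1402 + 3.9214 + 0.5472 + 0.6785 = 8.2873
Step 3: Objective decrease = 0.5 * g^T H^(-1) g = 4.1437


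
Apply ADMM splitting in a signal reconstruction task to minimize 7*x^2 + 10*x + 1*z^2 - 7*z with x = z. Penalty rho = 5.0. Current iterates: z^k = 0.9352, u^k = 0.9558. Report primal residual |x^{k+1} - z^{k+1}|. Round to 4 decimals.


ADMM iteration with rho = 5.0, z^k = 0.9352, u^k = 0.9558
Step 1: x-update.
Minimize 7*x^2 + 10*x + (5.0/2)*(x - 0.9352 + 0.9558)^2
FOC: (2*7 + 5.0)*x = -10 + 5.0*(0.9352 - 0.9558)
x^{k+1} = -0.5317
Step 2: z-update.
Minimize 1*z^2 - 7*z + (5.0/2)*(-0.5317 - z + 0.9558)^2
FOC: (2*1 + 5.0)*z = 7 + 5.0*(-0.5317 + 0.9558)
z^{k+1} = 1.3029
Step 3: u-update.
u^{k+1} = 0.9558 - 0.5317 - 1.3029 = -0.8788
Step 4: Primal residual = |-0.5317 - 1.3029| = 1.8346


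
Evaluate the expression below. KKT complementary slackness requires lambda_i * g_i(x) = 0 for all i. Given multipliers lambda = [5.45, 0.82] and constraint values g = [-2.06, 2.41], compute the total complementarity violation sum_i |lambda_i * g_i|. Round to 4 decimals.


KKT complementary slackness check:
lambda_1 * g_1 = 5.45 * -2.06 = -11.227
lambda_2 * g_2 = 0.82 * 2.41 = 1.9762
Total violation = 11.227 + 1.9762 = 13.2032


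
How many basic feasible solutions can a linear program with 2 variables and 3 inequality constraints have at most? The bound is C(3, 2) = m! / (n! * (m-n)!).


Each vertex corresponds to some choice of n active constraints out of m, so the number of vertices is at most C(m, n) = m! / (n!(m-n)!).
m = 3, n = 2
Numerator: 3 * 2
Denominator: 2! = 2
C(3, 2) = 3


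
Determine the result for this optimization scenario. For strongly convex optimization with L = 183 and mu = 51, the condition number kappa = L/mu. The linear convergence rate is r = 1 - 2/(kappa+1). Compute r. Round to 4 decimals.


Step 1: Compute the condition number.
kappa = L/mu = 183/51 = 3.5882
Step 2: Compute the convergence rate.
r = 1 - 2/(kappa + 1) = 1 - 2*mu/(L + mu) = (L - mu)/(L + mu) = 132/234 = 0.5641


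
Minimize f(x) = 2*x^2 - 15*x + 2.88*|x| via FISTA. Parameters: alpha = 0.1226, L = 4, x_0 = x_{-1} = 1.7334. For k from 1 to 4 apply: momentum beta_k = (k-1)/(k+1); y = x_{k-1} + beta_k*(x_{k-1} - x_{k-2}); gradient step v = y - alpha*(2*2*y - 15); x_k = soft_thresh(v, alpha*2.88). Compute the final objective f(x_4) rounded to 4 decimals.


FISTA on f(x) = 2*x^2 - 15*x + 2.88*|x|
L = 4, alpha = 0.1226
Iteration 1: beta = 0.0, y = 1.7334 + 0.0*(1.7334 - 1.7334) = 1.7334
  grad(y) = -8.0664, v = y - alpha*grad = 2.7223
  prox(v) = soft_thresh(2.7223, 0.3531) = 2.3693
Iteration 2: beta = 0.3333, y = 2.3693 + 0.3333*(2.3693 - 1.7334) = 2.5812
  grad(y) = -4.6752, v = y - alpha*grad = 3.1544
  prox(v) = soft_thresh(3.1544, 0.3531) = 2.8013
Iteration 3: beta = 0.5, y = 2.8013 + 0.5*(2.8013 - 2.3693) = 3.0173
  grad(y) = -2.9307, v = y - alpha*grad = 3.3766
  prox(v) = soft_thresh(3.3766, 0.3531) = 3.0235
Iteration 4: beta = 0.6, y = 3.0235 + 0.6*(3.0235 - 2.8013) = 3.1569
  grad(y) = -2.3725, v = y - alpha*grad = 3.4477
  prox(v) = soft_thresh(3.4477, 0.3531) = 3.0947
f(x_4) = 2*3.0947^2 - 15*3.0947 + 2.88*|3.0947| = -18.3534
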